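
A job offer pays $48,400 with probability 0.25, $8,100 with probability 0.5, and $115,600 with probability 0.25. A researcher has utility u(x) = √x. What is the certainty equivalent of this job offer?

E[u] = 0.25·√48400 + 0.5·√8100 + 0.25·√115600 = 0.25·220 + 0.5·90 + 0.25·340 = 185
CE = (185)² = 34225

$34,225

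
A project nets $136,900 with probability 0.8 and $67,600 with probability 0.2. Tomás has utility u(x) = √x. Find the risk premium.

$1,936

E[u] = 0.8·√136900 + 0.2·√67600 = 0.8·370 + 0.2·260 = 348
CE = (348)² = 121104
Risk premium = EV − CE = 123040 − 121104 = 1936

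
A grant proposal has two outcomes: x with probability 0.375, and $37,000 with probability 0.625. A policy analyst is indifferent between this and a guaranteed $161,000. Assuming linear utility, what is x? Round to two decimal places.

x = $367,666.67

0.375·x + 0.625·37000 = 161000
0.375·x = 161000 − 23125 = 137875
x = 137875 / 0.375 = 367666.6667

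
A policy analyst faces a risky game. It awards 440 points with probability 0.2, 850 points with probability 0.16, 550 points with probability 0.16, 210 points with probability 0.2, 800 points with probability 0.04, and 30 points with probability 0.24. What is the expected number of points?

EV = 0.2 × 440 + 0.16 × 850 + 0.16 × 550 + 0.2 × 210 + 0.04 × 800 + 0.24 × 30 = 88 + 136 + 88 + 42 + 32 + 7.2 = 393.2

393.2 points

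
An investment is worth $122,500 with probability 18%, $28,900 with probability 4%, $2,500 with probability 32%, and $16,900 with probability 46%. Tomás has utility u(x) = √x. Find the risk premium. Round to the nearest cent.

E[u] = 0.18·√122500 + 0.04·√28900 + 0.32·√2500 + 0.46·√16900 = 0.18·350 + 0.04·170 + 0.32·50 + 0.46·130 = 145.6
CE = (145.6)² = 21199.36
Risk premium = EV − CE = 31780 − 21199.36 = 10580.64

$10,580.64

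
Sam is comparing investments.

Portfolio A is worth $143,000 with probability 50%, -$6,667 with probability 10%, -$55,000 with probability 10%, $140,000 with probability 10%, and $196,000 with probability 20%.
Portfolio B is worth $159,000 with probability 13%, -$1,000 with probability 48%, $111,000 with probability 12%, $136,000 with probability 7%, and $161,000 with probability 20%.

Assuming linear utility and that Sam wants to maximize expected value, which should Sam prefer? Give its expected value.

Portfolio A ($118,533.30)

Portfolio A = 0.5 × 143000 + 0.1 × (-6667) + 0.1 × (-55000) + 0.1 × 140000 + 0.2 × 196000 = 71500 − 666.7 − 5500 + 14000 + 39200 = 118533.3
Portfolio B = 0.13 × 159000 + 0.48 × (-1000) + 0.12 × 111000 + 0.07 × 136000 + 0.2 × 161000 = 20670 − 480 + 13320 + 9520 + 32200 = 75230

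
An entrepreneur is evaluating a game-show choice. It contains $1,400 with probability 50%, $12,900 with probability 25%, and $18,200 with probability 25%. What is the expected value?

EV = 0.5 × 1400 + 0.25 × 12900 + 0.25 × 18200 = 700 + 3225 + 4550 = 8475

$8,475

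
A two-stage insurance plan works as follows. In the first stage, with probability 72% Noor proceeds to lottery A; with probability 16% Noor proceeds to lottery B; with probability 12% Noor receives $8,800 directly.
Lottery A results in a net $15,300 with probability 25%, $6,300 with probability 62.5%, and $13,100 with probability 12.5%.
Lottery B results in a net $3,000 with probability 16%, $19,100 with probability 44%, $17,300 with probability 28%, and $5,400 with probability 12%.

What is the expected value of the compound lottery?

EV(A) = 0.25 × 15300 + 0.625 × 6300 + 0.125 × 13100 = 3825 + 3937.5 + 1637.5 = 9400
EV(B) = 0.16 × 3000 + 0.44 × 19100 + 0.28 × 17300 + 0.12 × 5400 = 480 + 8404 + 4844 + 648 = 14376
Branch C: 8800 (certain)
Overall = 0.72 × 9400 + 0.16 × 14376 + 0.12 × 8800 = 6768 + 2300.16 + 1056 = 10124.16

$10,124.16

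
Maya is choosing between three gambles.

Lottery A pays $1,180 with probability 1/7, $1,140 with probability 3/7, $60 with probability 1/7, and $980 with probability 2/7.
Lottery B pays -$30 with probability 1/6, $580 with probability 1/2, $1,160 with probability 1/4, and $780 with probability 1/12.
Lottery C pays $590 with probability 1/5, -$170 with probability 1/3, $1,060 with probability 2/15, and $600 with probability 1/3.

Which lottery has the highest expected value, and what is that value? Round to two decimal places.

Lottery A = 1/7 × 1180 + 3/7 × 1140 + 1/7 × 60 + 2/7 × 980 = 168.5714 + 488.5714 + 8.5714 + 280 = 945.7143
Lottery B = 1/6 × (-30) + 1/2 × 580 + 1/4 × 1160 + 1/12 × 780 = -5 + 290 + 290 + 65 = 640
Lottery C = 1/5 × 590 + 1/3 × (-170) + 2/15 × 1060 + 1/3 × 600 = 118 − 56.6667 + 141.3333 + 200 = 402.6667

Lottery A ($945.71)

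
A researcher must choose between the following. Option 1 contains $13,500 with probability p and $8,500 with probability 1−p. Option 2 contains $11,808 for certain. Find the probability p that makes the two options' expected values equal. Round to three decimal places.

p·13500 + (1−p)·8500 = 11808
5000p + 8500 = 11808
p = (11808 − 8500) / 5000

p = 0.662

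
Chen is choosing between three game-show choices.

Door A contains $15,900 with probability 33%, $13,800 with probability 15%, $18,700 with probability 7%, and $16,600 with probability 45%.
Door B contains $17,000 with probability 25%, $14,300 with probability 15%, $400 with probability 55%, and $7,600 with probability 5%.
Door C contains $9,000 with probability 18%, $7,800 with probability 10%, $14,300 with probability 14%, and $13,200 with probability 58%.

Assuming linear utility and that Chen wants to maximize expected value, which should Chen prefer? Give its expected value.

Door A ($16,096)

Door A = 0.33 × 15900 + 0.15 × 13800 + 0.07 × 18700 + 0.45 × 16600 = 5247 + 2070 + 1309 + 7470 = 16096
Door B = 0.25 × 17000 + 0.15 × 14300 + 0.55 × 400 + 0.05 × 7600 = 4250 + 2145 + 220 + 380 = 6995
Door C = 0.18 × 9000 + 0.1 × 7800 + 0.14 × 14300 + 0.58 × 13200 = 1620 + 780 + 2002 + 7656 = 12058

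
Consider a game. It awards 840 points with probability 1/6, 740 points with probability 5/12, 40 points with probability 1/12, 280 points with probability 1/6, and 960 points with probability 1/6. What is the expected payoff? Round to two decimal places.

EV = 1/6 × 840 + 5/12 × 740 + 1/12 × 40 + 1/6 × 280 + 1/6 × 960 = 140 + 308.3333 + 3.3333 + 46.6667 + 160 = 658.3333

658.33 points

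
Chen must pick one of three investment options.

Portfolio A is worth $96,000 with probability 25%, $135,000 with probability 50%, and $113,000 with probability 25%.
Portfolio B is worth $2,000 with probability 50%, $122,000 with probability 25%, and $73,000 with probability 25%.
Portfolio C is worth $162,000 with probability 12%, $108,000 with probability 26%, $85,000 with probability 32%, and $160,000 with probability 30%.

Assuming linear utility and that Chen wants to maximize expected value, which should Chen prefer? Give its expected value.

Portfolio A = 0.25 × 96000 + 0.5 × 135000 + 0.25 × 113000 = 24000 + 67500 + 28250 = 119750
Portfolio B = 0.5 × 2000 + 0.25 × 122000 + 0.25 × 73000 = 1000 + 30500 + 18250 = 49750
Portfolio C = 0.12 × 162000 + 0.26 × 108000 + 0.32 × 85000 + 0.3 × 160000 = 19440 + 28080 + 27200 + 48000 = 122720

Portfolio C ($122,720)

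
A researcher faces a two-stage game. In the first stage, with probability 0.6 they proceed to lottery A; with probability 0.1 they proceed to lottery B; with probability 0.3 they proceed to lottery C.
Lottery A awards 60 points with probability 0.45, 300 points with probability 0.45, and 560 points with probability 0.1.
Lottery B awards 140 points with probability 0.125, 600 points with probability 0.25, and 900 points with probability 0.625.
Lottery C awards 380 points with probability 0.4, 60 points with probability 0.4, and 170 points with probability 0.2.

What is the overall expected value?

266.8 points

EV(A) = 0.45 × 60 + 0.45 × 300 + 0.1 × 560 = 27 + 135 + 56 = 218
EV(B) = 0.125 × 140 + 0.25 × 600 + 0.625 × 900 = 17.5 + 150 + 562.5 = 730
EV(C) = 0.4 × 380 + 0.4 × 60 + 0.2 × 170 = 152 + 24 + 34 = 210
Overall = 0.6 × 218 + 0.1 × 730 + 0.3 × 210 = 130.8 + 73 + 63 = 266.8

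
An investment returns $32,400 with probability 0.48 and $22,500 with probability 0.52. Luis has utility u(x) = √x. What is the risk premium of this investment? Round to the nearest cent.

E[u] = 0.48·√32400 + 0.52·√22500 = 0.48·180 + 0.52·150 = 164.4
CE = (164.4)² = 27027.36
Risk premium = EV − CE = 27252 − 27027.36 = 224.64

$224.64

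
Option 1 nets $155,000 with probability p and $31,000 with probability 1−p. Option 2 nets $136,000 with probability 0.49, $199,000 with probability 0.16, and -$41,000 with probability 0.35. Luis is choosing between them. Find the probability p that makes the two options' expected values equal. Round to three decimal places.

EV(Option 2) = 0.49 × 136000 + 0.16 × 199000 + 0.35 × (-41000) = 66640 + 31840 − 14350 = 84130
p·155000 + (1−p)·31000 = 84130
124000p + 31000 = 84130
p = (84130 − 31000) / 124000

p = 0.428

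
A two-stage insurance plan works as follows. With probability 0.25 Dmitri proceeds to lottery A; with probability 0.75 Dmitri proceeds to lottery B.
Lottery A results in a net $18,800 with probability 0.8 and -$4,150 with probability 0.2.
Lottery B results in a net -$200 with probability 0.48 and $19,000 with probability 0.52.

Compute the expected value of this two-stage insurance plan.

$10,890.50

EV(A) = 0.8 × 18800 + 0.2 × (-4150) = 15040 − 830 = 14210
EV(B) = 0.48 × (-200) + 0.52 × 19000 = -96 + 9880 = 9784
Overall = 0.25 × 14210 + 0.75 × 9784 = 3552.5 + 7338 = 10890.5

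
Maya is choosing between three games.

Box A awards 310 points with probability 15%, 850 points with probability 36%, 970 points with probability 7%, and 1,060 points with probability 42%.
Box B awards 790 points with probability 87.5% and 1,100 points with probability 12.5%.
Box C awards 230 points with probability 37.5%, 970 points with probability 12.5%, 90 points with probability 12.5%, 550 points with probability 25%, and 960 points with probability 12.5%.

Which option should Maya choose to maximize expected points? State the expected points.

Box A = 0.15 × 310 + 0.36 × 850 + 0.07 × 970 + 0.42 × 1060 = 46.5 + 306 + 67.9 + 445.2 = 865.6
Box B = 0.875 × 790 + 0.125 × 1100 = 691.25 + 137.5 = 828.75
Box C = 0.375 × 230 + 0.125 × 970 + 0.125 × 90 + 0.25 × 550 + 0.125 × 960 = 86.25 + 121.25 + 11.25 + 137.5 + 120 = 476.25

Box A (865.6 points)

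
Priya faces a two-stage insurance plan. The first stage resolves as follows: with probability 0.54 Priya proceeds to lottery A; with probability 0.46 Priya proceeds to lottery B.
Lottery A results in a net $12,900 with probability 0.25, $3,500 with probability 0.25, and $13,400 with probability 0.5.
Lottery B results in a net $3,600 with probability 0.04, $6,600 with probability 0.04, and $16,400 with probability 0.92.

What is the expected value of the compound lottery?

EV(A) = 0.25 × 12900 + 0.25 × 3500 + 0.5 × 13400 = 3225 + 875 + 6700 = 10800
EV(B) = 0.04 × 3600 + 0.04 × 6600 + 0.92 × 16400 = 144 + 264 + 15088 = 15496
Overall = 0.54 × 10800 + 0.46 × 15496 = 5832 + 7128.16 = 12960.16

$12,960.16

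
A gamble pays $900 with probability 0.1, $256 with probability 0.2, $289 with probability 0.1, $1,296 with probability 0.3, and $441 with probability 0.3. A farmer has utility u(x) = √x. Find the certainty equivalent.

$625

E[u] = 0.1·√900 + 0.2·√256 + 0.1·√289 + 0.3·√1296 + 0.3·√441 = 0.1·30 + 0.2·16 + 0.1·17 + 0.3·36 + 0.3·21 = 25
CE = (25)² = 625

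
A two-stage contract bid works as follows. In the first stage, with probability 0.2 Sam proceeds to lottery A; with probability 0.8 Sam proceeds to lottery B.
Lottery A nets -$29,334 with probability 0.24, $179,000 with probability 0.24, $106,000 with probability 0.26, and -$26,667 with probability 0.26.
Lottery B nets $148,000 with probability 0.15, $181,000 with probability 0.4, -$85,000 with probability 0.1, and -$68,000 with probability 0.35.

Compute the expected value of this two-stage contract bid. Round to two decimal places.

EV(A) = 0.24 × (-29334) + 0.24 × 179000 + 0.26 × 106000 + 0.26 × (-26667) = -7040.16 + 42960 + 27560 − 6933.42 = 56546.42
EV(B) = 0.15 × 148000 + 0.4 × 181000 + 0.1 × (-85000) + 0.35 × (-68000) = 22200 + 72400 − 8500 − 23800 = 62300
Overall = 0.2 × 56546.42 + 0.8 × 62300 = 11309.284 + 49840 = 61149.284

$61,149.28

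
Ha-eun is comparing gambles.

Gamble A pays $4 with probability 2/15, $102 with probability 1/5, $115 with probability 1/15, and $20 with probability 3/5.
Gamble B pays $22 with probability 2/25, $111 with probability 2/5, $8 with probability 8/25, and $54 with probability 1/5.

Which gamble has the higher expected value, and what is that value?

Gamble A = 2/15 × 4 + 1/5 × 102 + 1/15 × 115 + 3/5 × 20 = 0.5333 + 20.4 + 7.6667 + 12 = 40.6
Gamble B = 2/25 × 22 + 2/5 × 111 + 8/25 × 8 + 1/5 × 54 = 1.76 + 44.4 + 2.56 + 10.8 = 59.52

Gamble B ($59.52)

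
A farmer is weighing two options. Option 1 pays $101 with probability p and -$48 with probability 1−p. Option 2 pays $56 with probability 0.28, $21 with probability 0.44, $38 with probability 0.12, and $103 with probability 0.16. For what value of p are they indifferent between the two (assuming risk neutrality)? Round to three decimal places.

p = 0.631

EV(Option 2) = 0.28 × 56 + 0.44 × 21 + 0.12 × 38 + 0.16 × 103 = 15.68 + 9.24 + 4.56 + 16.48 = 45.96
p·101 + (1−p)·(-48) = 45.96
149p − 48 = 45.96
p = (45.96 + 48) / 149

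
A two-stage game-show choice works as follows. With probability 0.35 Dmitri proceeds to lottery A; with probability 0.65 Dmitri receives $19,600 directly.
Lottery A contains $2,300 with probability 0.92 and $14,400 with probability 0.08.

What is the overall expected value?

EV(A) = 0.92 × 2300 + 0.08 × 14400 = 2116 + 1152 = 3268
Branch B: 19600 (certain)
Overall = 0.35 × 3268 + 0.65 × 19600 = 1143.8 + 12740 = 13883.8

$13,883.80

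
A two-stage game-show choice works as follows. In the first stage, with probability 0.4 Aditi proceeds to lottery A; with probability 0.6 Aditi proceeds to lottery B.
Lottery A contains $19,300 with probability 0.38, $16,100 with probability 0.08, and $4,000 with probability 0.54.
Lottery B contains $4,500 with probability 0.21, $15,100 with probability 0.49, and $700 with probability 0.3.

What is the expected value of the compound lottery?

EV(A) = 0.38 × 19300 + 0.08 × 16100 + 0.54 × 4000 = 7334 + 1288 + 2160 = 10782
EV(B) = 0.21 × 4500 + 0.49 × 15100 + 0.3 × 700 = 945 + 7399 + 210 = 8554
Overall = 0.4 × 10782 + 0.6 × 8554 = 4312.8 + 5132.4 = 9445.2

$9,445.20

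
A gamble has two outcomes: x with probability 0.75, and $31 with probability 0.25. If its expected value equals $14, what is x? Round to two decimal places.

x = $8.33

0.75·x + 0.25·31 = 14
0.75·x = 14 − 7.75 = 6.25
x = 6.25 / 0.75 = 8.3333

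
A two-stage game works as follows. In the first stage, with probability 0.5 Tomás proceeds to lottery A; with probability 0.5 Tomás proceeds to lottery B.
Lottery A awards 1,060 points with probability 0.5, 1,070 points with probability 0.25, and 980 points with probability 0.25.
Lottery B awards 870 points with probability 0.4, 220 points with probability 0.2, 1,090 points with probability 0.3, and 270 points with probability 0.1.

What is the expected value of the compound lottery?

EV(A) = 0.5 × 1060 + 0.25 × 1070 + 0.25 × 980 = 530 + 267.5 + 245 = 1042.5
EV(B) = 0.4 × 870 + 0.2 × 220 + 0.3 × 1090 + 0.1 × 270 = 348 + 44 + 327 + 27 = 746
Overall = 0.5 × 1042.5 + 0.5 × 746 = 521.25 + 373 = 894.25

894.25 points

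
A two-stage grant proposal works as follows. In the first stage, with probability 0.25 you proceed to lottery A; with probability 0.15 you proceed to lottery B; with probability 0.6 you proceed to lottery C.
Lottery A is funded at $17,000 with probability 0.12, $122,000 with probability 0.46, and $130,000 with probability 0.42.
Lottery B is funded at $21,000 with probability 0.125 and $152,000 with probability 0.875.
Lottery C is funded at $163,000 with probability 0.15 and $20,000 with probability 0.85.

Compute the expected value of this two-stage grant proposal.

EV(A) = 0.12 × 17000 + 0.46 × 122000 + 0.42 × 130000 = 2040 + 56120 + 54600 = 112760
EV(B) = 0.125 × 21000 + 0.875 × 152000 = 2625 + 133000 = 135625
EV(C) = 0.15 × 163000 + 0.85 × 20000 = 24450 + 17000 = 41450
Overall = 0.25 × 112760 + 0.15 × 135625 + 0.6 × 41450 = 28190 + 20343.75 + 24870 = 73403.75

$73,403.75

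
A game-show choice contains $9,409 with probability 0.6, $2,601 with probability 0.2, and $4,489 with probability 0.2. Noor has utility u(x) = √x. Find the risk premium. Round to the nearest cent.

$372.16

E[u] = 0.6·√9409 + 0.2·√2601 + 0.2·√4489 = 0.6·97 + 0.2·51 + 0.2·67 = 81.8
CE = (81.8)² = 6691.24
Risk premium = EV − CE = 7063.4 − 6691.24 = 372.16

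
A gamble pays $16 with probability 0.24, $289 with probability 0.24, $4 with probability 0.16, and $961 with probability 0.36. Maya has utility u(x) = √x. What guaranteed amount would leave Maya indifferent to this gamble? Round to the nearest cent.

$272.91

E[u] = 0.24·√16 + 0.24·√289 + 0.16·√4 + 0.36·√961 = 0.24·4 + 0.24·17 + 0.16·2 + 0.36·31 = 16.52
CE = (16.52)² = 272.9104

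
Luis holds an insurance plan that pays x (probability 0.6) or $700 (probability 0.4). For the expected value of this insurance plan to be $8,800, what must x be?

0.6·x + 0.4·700 = 8800
0.6·x = 8800 − 280 = 8520
x = 8520 / 0.6 = 14200

x = $14,200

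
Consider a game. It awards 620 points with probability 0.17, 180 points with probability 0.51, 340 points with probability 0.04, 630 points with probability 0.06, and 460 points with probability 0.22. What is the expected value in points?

EV = 0.17 × 620 + 0.51 × 180 + 0.04 × 340 + 0.06 × 630 + 0.22 × 460 = 105.4 + 91.8 + 13.6 + 37.8 + 101.2 = 349.8

349.8 points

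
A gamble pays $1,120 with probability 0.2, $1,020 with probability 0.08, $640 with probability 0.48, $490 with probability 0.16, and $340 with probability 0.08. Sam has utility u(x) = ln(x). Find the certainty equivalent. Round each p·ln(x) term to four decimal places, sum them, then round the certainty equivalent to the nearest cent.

$676.75

E[u] = 0.2·ln(1120) + 0.08·ln(1020) + 0.48·ln(640) + 0.16·ln(490) + 0.08·ln(340) = 1.4042 + 0.5542 + 3.1015 + 0.9911 + 0.4663 = 6.5173
CE = e^6.5173 ≈ 676.75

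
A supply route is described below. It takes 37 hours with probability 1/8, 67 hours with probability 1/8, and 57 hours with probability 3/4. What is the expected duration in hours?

55.75 hours

EV = 1/8 × 37 + 1/8 × 67 + 3/4 × 57 = 4.625 + 8.375 + 42.75 = 55.75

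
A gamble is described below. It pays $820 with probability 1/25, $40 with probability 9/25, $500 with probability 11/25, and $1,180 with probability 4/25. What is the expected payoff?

EV = 1/25 × 820 + 9/25 × 40 + 11/25 × 500 + 4/25 × 1180 = 32.8 + 14.4 + 220 + 188.8 = 456

$456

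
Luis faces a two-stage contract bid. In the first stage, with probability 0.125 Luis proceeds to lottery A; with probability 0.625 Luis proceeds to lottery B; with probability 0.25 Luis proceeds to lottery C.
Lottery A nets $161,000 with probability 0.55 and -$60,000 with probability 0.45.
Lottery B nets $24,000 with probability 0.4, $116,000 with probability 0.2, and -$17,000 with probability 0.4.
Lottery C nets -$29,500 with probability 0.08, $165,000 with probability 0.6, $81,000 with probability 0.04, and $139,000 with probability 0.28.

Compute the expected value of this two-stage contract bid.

$58,643.75

EV(A) = 0.55 × 161000 + 0.45 × (-60000) = 88550 − 27000 = 61550
EV(B) = 0.4 × 24000 + 0.2 × 116000 + 0.4 × (-17000) = 9600 + 23200 − 6800 = 26000
EV(C) = 0.08 × (-29500) + 0.6 × 165000 + 0.04 × 81000 + 0.28 × 139000 = -2360 + 99000 + 3240 + 38920 = 138800
Overall = 0.125 × 61550 + 0.625 × 26000 + 0.25 × 138800 = 7693.75 + 16250 + 34700 = 58643.75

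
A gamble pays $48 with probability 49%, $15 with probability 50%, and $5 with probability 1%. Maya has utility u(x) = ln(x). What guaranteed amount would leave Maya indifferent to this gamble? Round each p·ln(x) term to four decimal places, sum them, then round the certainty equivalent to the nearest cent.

$26.23

E[u] = 0.49·ln(48) + 0.5·ln(15) + 0.01·ln(5) = 1.8969 + 1.3540 + 0.0161 = 3.2670
CE = e^3.2670 ≈ 26.23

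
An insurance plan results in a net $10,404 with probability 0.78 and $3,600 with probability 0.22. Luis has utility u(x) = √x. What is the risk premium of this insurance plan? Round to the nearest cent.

$302.70

E[u] = 0.78·√10404 + 0.22·√3600 = 0.78·102 + 0.22·60 = 92.76
CE = (92.76)² = 8604.4176
Risk premium = EV − CE = 8907.12 − 8604.4176 = 302.7024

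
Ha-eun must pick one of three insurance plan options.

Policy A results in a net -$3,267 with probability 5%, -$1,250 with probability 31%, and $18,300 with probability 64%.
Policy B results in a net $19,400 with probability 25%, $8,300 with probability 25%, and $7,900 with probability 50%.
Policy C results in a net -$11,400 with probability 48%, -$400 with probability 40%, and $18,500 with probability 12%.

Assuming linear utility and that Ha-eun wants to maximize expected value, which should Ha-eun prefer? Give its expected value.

Policy A = 0.05 × (-3267) + 0.31 × (-1250) + 0.64 × 18300 = -163.35 − 387.5 + 11712 = 11161.15
Policy B = 0.25 × 19400 + 0.25 × 8300 + 0.5 × 7900 = 4850 + 2075 + 3950 = 10875
Policy C = 0.48 × (-11400) + 0.4 × (-400) + 0.12 × 18500 = -5472 − 160 + 2220 = -3412

Policy A ($11,161.15)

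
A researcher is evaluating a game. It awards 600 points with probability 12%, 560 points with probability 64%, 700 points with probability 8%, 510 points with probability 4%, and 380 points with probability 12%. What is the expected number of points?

552.4 points

EV = 0.12 × 600 + 0.64 × 560 + 0.08 × 700 + 0.04 × 510 + 0.12 × 380 = 72 + 358.4 + 56 + 20.4 + 45.6 = 552.4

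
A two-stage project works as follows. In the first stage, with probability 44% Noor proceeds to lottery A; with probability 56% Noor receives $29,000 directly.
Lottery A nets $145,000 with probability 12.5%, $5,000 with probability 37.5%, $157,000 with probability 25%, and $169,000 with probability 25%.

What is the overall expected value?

$60,900

EV(A) = 0.125 × 145000 + 0.375 × 5000 + 0.25 × 157000 + 0.25 × 169000 = 18125 + 1875 + 39250 + 42250 = 101500
Branch B: 29000 (certain)
Overall = 0.44 × 101500 + 0.56 × 29000 = 44660 + 16240 = 60900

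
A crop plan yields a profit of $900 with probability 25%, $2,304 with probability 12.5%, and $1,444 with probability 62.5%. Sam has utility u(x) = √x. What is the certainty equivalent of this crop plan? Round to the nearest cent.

$1,387.56

E[u] = 0.25·√900 + 0.125·√2304 + 0.625·√1444 = 0.25·30 + 0.125·48 + 0.625·38 = 37.25
CE = (37.25)² = 1387.5625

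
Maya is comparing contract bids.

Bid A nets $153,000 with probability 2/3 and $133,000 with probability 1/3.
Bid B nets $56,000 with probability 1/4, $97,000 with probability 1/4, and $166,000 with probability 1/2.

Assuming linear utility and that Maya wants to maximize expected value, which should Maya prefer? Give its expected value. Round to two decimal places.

Bid A ($146,333.33)

Bid A = 2/3 × 153000 + 1/3 × 133000 = 102000 + 44333.3333 = 146333.3333
Bid B = 1/4 × 56000 + 1/4 × 97000 + 1/2 × 166000 = 14000 + 24250 + 83000 = 121250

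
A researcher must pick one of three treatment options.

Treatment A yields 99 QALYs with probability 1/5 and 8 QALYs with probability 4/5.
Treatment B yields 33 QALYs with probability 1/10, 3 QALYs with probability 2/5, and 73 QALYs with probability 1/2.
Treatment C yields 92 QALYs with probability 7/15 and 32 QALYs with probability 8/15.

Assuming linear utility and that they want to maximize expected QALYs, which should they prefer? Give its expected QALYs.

Treatment A = 1/5 × 99 + 4/5 × 8 = 19.8 + 6.4 = 26.2
Treatment B = 1/10 × 33 + 2/5 × 3 + 1/2 × 73 = 3.3 + 1.2 + 36.5 = 41
Treatment C = 7/15 × 92 + 8/15 × 32 = 42.9333 + 17.0667 = 60

Treatment C (60 QALYs)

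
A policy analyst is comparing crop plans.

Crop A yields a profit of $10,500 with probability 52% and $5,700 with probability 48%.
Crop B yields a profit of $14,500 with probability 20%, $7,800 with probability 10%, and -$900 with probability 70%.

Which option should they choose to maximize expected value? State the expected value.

Crop A = 0.52 × 10500 + 0.48 × 5700 = 5460 + 2736 = 8196
Crop B = 0.2 × 14500 + 0.1 × 7800 + 0.7 × (-900) = 2900 + 780 − 630 = 3050

Crop A ($8,196)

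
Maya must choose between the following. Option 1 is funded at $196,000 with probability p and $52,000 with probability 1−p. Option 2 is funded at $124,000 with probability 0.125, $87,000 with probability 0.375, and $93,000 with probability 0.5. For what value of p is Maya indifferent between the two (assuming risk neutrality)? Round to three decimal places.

EV(Option 2) = 0.125 × 124000 + 0.375 × 87000 + 0.5 × 93000 = 15500 + 32625 + 46500 = 94625
p·196000 + (1−p)·52000 = 94625
144000p + 52000 = 94625
p = (94625 − 52000) / 144000

p = 0.296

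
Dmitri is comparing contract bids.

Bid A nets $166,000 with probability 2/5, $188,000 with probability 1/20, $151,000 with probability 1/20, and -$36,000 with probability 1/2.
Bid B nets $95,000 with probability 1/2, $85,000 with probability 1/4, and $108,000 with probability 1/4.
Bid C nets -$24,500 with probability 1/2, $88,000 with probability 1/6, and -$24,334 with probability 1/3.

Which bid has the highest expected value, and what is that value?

Bid B ($95,750)

Bid A = 2/5 × 166000 + 1/20 × 188000 + 1/20 × 151000 + 1/2 × (-36000) = 66400 + 9400 + 7550 − 18000 = 65350
Bid B = 1/2 × 95000 + 1/4 × 85000 + 1/4 × 108000 = 47500 + 21250 + 27000 = 95750
Bid C = 1/2 × (-24500) + 1/6 × 88000 + 1/3 × (-24334) = -12250 + 14666.6667 − 8111.3333 = -5694.6667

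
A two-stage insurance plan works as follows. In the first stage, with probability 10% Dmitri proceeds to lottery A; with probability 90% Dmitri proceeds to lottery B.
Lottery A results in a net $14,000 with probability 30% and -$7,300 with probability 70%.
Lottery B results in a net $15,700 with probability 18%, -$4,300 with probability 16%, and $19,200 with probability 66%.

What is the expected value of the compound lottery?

EV(A) = 0.3 × 14000 + 0.7 × (-7300) = 4200 − 5110 = -910
EV(B) = 0.18 × 15700 + 0.16 × (-4300) + 0.66 × 19200 = 2826 − 688 + 12672 = 14810
Overall = 0.1 × (-910) + 0.9 × 14810 = -91 + 13329 = 13238

$13,238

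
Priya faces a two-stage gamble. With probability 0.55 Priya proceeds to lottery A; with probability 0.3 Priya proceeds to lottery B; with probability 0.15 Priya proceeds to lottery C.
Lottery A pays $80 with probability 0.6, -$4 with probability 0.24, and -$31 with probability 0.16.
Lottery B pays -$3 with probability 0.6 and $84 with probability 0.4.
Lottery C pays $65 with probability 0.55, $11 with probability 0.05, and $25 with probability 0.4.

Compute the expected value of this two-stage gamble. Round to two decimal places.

$39.63

EV(A) = 0.6 × 80 + 0.24 × (-4) + 0.16 × (-31) = 48 − 0.96 − 4.96 = 42.08
EV(B) = 0.6 × (-3) + 0.4 × 84 = -1.8 + 33.6 = 31.8
EV(C) = 0.55 × 65 + 0.05 × 11 + 0.4 × 25 = 35.75 + 0.55 + 10 = 46.3
Overall = 0.55 × 42.08 + 0.3 × 31.8 + 0.15 × 46.3 = 23.144 + 9.54 + 6.945 = 39.629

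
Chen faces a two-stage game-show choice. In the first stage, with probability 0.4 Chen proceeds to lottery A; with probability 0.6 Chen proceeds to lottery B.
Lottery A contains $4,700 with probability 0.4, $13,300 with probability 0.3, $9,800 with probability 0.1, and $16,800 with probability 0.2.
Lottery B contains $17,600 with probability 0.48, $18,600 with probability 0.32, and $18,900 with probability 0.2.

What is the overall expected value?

$14,992

EV(A) = 0.4 × 4700 + 0.3 × 13300 + 0.1 × 9800 + 0.2 × 16800 = 1880 + 3990 + 980 + 3360 = 10210
EV(B) = 0.48 × 17600 + 0.32 × 18600 + 0.2 × 18900 = 8448 + 5952 + 3780 = 18180
Overall = 0.4 × 10210 + 0.6 × 18180 = 4084 + 10908 = 14992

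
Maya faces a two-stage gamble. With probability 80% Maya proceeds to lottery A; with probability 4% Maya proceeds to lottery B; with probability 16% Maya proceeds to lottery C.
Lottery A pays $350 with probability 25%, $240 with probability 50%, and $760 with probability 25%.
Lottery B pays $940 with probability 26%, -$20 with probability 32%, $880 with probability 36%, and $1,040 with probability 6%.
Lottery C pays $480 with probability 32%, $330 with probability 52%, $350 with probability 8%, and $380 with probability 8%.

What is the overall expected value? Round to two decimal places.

$404.06

EV(A) = 0.25 × 350 + 0.5 × 240 + 0.25 × 760 = 87.5 + 120 + 190 = 397.5
EV(B) = 0.26 × 940 + 0.32 × (-20) + 0.36 × 880 + 0.06 × 1040 = 244.4 − 6.4 + 316.8 + 62.4 = 617.2
EV(C) = 0.32 × 480 + 0.52 × 330 + 0.08 × 350 + 0.08 × 380 = 153.6 + 171.6 + 28 + 30.4 = 383.6
Overall = 0.8 × 397.5 + 0.04 × 617.2 + 0.16 × 383.6 = 318 + 24.688 + 61.376 = 404.064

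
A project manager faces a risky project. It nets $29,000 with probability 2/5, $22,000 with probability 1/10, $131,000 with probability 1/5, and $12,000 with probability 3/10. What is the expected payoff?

$43,600

EV = 2/5 × 29000 + 1/10 × 22000 + 1/5 × 131000 + 3/10 × 12000 = 11600 + 2200 + 26200 + 3600 = 43600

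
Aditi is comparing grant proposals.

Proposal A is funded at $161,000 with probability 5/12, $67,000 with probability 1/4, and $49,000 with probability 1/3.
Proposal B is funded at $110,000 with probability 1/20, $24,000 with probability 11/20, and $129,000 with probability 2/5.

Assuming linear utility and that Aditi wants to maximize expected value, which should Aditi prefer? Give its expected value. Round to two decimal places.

Proposal A = 5/12 × 161000 + 1/4 × 67000 + 1/3 × 49000 = 67083.3333 + 16750 + 16333.3333 = 100166.6667
Proposal B = 1/20 × 110000 + 11/20 × 24000 + 2/5 × 129000 = 5500 + 13200 + 51600 = 70300

Proposal A ($100,166.67)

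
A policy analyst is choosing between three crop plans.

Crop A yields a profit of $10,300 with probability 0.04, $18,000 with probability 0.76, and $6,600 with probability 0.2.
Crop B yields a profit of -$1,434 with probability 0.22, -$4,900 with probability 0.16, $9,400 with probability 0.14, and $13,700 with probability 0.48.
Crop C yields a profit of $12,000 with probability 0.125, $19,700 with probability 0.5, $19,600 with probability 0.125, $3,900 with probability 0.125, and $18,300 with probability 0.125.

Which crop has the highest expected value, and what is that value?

Crop C ($16,575)

Crop A = 0.04 × 10300 + 0.76 × 18000 + 0.2 × 6600 = 412 + 13680 + 1320 = 15412
Crop B = 0.22 × (-1434) + 0.16 × (-4900) + 0.14 × 9400 + 0.48 × 13700 = -315.48 − 784 + 1316 + 6576 = 6792.52
Crop C = 0.125 × 12000 + 0.5 × 19700 + 0.125 × 19600 + 0.125 × 3900 + 0.125 × 18300 = 1500 + 9850 + 2450 + 487.5 + 2287.5 = 16575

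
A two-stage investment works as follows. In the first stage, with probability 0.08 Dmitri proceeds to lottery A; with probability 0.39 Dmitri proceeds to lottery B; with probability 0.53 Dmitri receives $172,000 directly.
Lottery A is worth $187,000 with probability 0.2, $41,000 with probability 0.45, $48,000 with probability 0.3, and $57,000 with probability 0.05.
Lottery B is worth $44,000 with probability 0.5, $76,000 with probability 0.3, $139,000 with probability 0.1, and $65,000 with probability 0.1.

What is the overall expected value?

$122,436

EV(A) = 0.2 × 187000 + 0.45 × 41000 + 0.3 × 48000 + 0.05 × 57000 = 37400 + 18450 + 14400 + 2850 = 73100
EV(B) = 0.5 × 44000 + 0.3 × 76000 + 0.1 × 139000 + 0.1 × 65000 = 22000 + 22800 + 13900 + 6500 = 65200
Branch C: 172000 (certain)
Overall = 0.08 × 73100 + 0.39 × 65200 + 0.53 × 172000 = 5848 + 25428 + 91160 = 122436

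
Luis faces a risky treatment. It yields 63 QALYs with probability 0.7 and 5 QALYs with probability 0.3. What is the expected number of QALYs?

EV = 0.7 × 63 + 0.3 × 5 = 44.1 + 1.5 = 45.6

45.6 QALYs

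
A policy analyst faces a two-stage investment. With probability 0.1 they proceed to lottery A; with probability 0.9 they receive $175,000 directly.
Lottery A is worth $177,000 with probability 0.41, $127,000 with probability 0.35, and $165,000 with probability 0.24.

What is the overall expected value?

EV(A) = 0.41 × 177000 + 0.35 × 127000 + 0.24 × 165000 = 72570 + 44450 + 39600 = 156620
Branch B: 175000 (certain)
Overall = 0.1 × 156620 + 0.9 × 175000 = 15662 + 157500 = 173162

$173,162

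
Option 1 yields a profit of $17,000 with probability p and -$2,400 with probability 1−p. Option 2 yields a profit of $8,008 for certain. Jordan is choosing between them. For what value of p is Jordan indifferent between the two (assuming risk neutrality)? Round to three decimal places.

p = 0.536

p·17000 + (1−p)·(-2400) = 8008
19400p − 2400 = 8008
p = (8008 + 2400) / 19400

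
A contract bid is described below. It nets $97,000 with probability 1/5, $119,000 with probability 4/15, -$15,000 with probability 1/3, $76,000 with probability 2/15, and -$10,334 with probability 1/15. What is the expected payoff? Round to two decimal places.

$55,577.73

EV = 1/5 × 97000 + 4/15 × 119000 + 1/3 × (-15000) + 2/15 × 76000 + 1/15 × (-10334) = 19400 + 31733.3333 − 5000 + 10133.3333 − 688.9333 = 55577.7333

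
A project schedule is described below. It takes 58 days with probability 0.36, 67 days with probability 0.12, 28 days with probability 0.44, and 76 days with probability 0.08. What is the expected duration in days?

47.32 days

EV = 0.36 × 58 + 0.12 × 67 + 0.44 × 28 + 0.08 × 76 = 20.88 + 8.04 + 12.32 + 6.08 = 47.32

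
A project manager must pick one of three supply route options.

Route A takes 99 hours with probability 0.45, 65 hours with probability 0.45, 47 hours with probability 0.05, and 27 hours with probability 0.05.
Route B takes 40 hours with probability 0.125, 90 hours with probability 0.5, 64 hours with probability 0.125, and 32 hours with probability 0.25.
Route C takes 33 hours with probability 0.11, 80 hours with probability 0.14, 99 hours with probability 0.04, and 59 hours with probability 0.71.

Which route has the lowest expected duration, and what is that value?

Route A = 0.45 × 99 + 0.45 × 65 + 0.05 × 47 + 0.05 × 27 = 44.55 + 29.25 + 2.35 + 1.35 = 77.5
Route B = 0.125 × 40 + 0.5 × 90 + 0.125 × 64 + 0.25 × 32 = 5 + 45 + 8 + 8 = 66
Route C = 0.11 × 33 + 0.14 × 80 + 0.04 × 99 + 0.71 × 59 = 3.63 + 11.2 + 3.96 + 41.89 = 60.68

Route C (60.68 hours)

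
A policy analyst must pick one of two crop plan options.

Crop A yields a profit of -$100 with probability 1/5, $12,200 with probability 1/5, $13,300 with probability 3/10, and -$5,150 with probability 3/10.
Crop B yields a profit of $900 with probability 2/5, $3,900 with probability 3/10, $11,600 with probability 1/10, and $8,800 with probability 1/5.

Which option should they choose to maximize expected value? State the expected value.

Crop A = 1/5 × (-100) + 1/5 × 12200 + 3/10 × 13300 + 3/10 × (-5150) = -20 + 2440 + 3990 − 1545 = 4865
Crop B = 2/5 × 900 + 3/10 × 3900 + 1/10 × 11600 + 1/5 × 8800 = 360 + 1170 + 1160 + 1760 = 4450

Crop A ($4,865)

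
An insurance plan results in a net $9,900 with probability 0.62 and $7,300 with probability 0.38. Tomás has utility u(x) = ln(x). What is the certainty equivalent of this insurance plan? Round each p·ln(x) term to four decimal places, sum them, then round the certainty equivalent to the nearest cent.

E[u] = 0.62·ln(9900) + 0.38·ln(7300) = 5.7042 + 3.3803 = 9.0845
CE = e^9.0845 ≈ 8817.56

$8,817.56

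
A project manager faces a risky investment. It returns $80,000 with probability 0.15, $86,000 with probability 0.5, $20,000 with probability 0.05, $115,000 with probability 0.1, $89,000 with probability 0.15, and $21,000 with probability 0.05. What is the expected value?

$81,900

EV = 0.15 × 80000 + 0.5 × 86000 + 0.05 × 20000 + 0.1 × 115000 + 0.15 × 89000 + 0.05 × 21000 = 12000 + 43000 + 1000 + 11500 + 13350 + 1050 = 81900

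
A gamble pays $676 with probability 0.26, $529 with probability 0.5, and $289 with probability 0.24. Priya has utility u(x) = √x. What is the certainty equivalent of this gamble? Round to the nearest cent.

$499.08

E[u] = 0.26·√676 + 0.5·√529 + 0.24·√289 = 0.26·26 + 0.5·23 + 0.24·17 = 22.34
CE = (22.34)² = 499.0756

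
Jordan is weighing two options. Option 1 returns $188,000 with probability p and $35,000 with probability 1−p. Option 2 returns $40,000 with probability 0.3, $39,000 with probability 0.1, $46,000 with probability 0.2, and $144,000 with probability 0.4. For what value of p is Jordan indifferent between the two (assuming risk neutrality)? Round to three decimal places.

p = 0.312

EV(Option 2) = 0.3 × 40000 + 0.1 × 39000 + 0.2 × 46000 + 0.4 × 144000 = 12000 + 3900 + 9200 + 57600 = 82700
p·188000 + (1−p)·35000 = 82700
153000p + 35000 = 82700
p = (82700 − 35000) / 153000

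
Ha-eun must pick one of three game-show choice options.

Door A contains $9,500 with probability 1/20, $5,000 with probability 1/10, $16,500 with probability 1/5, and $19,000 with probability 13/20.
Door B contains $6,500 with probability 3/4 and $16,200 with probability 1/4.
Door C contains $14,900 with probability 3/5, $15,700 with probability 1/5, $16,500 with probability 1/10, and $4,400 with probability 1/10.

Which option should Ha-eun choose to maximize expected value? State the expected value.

Door A ($16,625)

Door A = 1/20 × 9500 + 1/10 × 5000 + 1/5 × 16500 + 13/20 × 19000 = 475 + 500 + 3300 + 12350 = 16625
Door B = 3/4 × 6500 + 1/4 × 16200 = 4875 + 4050 = 8925
Door C = 3/5 × 14900 + 1/5 × 15700 + 1/10 × 16500 + 1/10 × 4400 = 8940 + 3140 + 1650 + 440 = 14170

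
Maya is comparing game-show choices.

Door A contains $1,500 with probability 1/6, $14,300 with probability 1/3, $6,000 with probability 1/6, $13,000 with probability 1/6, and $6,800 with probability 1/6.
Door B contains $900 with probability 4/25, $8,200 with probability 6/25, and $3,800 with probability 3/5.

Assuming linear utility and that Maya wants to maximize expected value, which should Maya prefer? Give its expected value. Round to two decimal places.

Door A ($9,316.67)

Door A = 1/6 × 1500 + 1/3 × 14300 + 1/6 × 6000 + 1/6 × 13000 + 1/6 × 6800 = 250 + 4766.6667 + 1000 + 2166.6667 + 1133.3333 = 9316.6667
Door B = 4/25 × 900 + 6/25 × 8200 + 3/5 × 3800 = 144 + 1968 + 2280 = 4392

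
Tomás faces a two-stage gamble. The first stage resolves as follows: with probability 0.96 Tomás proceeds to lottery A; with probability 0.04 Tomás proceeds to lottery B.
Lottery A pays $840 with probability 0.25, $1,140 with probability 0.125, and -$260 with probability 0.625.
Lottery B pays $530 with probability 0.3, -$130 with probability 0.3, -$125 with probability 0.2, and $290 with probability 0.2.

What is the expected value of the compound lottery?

$188.52

EV(A) = 0.25 × 840 + 0.125 × 1140 + 0.625 × (-260) = 210 + 142.5 − 162.5 = 190
EV(B) = 0.3 × 530 + 0.3 × (-130) + 0.2 × (-125) + 0.2 × 290 = 159 − 39 − 25 + 58 = 153
Overall = 0.96 × 190 + 0.04 × 153 = 182.4 + 6.12 = 188.52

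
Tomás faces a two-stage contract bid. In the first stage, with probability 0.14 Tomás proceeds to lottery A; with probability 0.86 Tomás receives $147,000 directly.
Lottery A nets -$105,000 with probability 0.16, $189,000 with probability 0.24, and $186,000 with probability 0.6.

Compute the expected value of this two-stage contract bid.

EV(A) = 0.16 × (-105000) + 0.24 × 189000 + 0.6 × 186000 = -16800 + 45360 + 111600 = 140160
Branch B: 147000 (certain)
Overall = 0.14 × 140160 + 0.86 × 147000 = 19622.4 + 126420 = 146042.4

$146,042.40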